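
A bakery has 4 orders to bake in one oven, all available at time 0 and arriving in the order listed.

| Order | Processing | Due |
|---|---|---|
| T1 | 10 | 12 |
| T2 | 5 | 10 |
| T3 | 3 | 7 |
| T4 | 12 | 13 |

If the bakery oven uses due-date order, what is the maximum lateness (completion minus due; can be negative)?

17

EDD (increasing due date): T3 T2 T1 T4.
T3: 0→3, due 7, lateness -4
T2: 3→8, due 10, lateness -2
T1: 8→18, due 12, lateness 6
T4: 18→30, due 13, lateness 17
Maximum = 17.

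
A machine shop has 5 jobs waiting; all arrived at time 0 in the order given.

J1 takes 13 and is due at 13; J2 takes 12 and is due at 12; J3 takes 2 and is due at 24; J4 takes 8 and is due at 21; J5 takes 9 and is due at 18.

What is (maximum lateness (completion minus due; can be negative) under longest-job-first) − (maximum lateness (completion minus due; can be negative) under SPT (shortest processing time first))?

LPT (decreasing processing time): J1 J2 J5 J4 J3.
J1: 0→13, due 13, lateness 0
J2: 13→25, due 12, lateness 13
J5: 25→34, due 18, lateness 16
J4: 34→42, due 21, lateness 21
J3: 42→44, due 24, lateness 20
Maximum = 21.
SPT (increasing processing time): J3 J4 J5 J2 J1.
J3: 0→2, due 24, lateness -22
J4: 2→10, due 21, lateness -11
J5: 10→19, due 18, lateness 1
J2: 19→31, due 12, lateness 19
J1: 31→44, due 13, lateness 31
Maximum = 31.
Difference = 21 − 31 = -10.

-10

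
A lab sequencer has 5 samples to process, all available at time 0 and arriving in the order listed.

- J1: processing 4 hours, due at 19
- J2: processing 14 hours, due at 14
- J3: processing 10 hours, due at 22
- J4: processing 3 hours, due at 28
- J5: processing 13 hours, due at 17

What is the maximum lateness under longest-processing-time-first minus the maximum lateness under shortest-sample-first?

-8

LPT (decreasing processing time): J2 J5 J3 J1 J4.
J2: 0→14, due 14, lateness 0
J5: 14→27, due 17, lateness 10
J3: 27→37, due 22, lateness 15
J1: 37→41, due 19, lateness 22
J4: 41→44, due 28, lateness 16
Maximum = 22.
SPT (increasing processing time): J4 J1 J3 J5 J2.
J4: 0→3, due 28, lateness -25
J1: 3→7, due 19, lateness -12
J3: 7→17, due 22, lateness -5
J5: 17→30, due 17, lateness 13
J2: 30→44, due 14, lateness 30
Maximum = 30.
Difference = 22 − 30 = -8.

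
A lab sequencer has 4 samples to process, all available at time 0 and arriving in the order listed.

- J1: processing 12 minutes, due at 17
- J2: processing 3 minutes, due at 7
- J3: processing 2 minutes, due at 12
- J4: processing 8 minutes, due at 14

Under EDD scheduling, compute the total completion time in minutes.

EDD (increasing due date): J2 J3 J4 J1.
J2: 0→3
J3: 3→5
J4: 5→13
J1: 13→25
Sum = 3+5+13+25 = 46.

46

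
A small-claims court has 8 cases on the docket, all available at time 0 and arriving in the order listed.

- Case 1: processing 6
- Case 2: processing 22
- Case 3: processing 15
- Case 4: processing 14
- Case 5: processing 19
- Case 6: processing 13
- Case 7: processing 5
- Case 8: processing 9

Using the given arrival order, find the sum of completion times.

496

FIFO (arrival order): Case 1 Case 2 Case 3 Case 4 Case 5 Case 6 Case 7 Case 8.
Case 1: 0→6
Case 2: 6→28
Case 3: 28→43
Case 4: 43→57
Case 5: 57→76
Case 6: 76→89
Case 7: 89→94
Case 8: 94→103
Sum = 6+28+43+57+76+89+94+103 = 496.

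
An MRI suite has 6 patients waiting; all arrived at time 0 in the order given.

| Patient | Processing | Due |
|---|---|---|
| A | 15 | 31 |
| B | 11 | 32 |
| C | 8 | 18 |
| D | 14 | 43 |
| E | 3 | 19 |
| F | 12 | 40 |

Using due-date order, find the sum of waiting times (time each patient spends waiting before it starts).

131

EDD (increasing due date): C E A B F D.
C: waits 0, runs 0→8
E: waits 8, runs 8→11
A: waits 11, runs 11→26
B: waits 26, runs 26→37
F: waits 37, runs 37→49
D: waits 49, runs 49→63
Sum = 0+8+11+26+37+49 = 131.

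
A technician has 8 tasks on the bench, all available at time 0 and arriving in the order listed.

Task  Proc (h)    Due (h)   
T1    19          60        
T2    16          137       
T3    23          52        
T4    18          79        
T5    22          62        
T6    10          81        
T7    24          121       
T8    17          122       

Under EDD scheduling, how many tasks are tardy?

EDD (increasing due date): T3 T1 T5 T4 T6 T7 T8 T2.
T3: 0→23, due 52, tardiness 0
T1: 23→42, due 60, tardiness 0
T5: 42→64, due 62, tardiness 2
T4: 64→82, due 79, tardiness 3
T6: 82→92, due 81, tardiness 11
T7: 92→116, due 121, tardiness 0
T8: 116→133, due 122, tardiness 11
T2: 133→149, due 137, tardiness 12
Late tasks: 5.

5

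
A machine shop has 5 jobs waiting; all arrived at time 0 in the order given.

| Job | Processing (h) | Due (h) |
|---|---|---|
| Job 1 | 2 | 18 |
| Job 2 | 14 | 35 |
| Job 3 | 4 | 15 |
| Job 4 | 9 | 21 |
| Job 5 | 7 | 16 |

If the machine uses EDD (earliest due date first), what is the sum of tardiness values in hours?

EDD (increasing due date): Job 3 Job 5 Job 1 Job 4 Job 2.
Job 3: 0→4, due 15, tardiness 0
Job 5: 4→11, due 16, tardiness 0
Job 1: 11→13, due 18, tardiness 0
Job 4: 13→22, due 21, tardiness 1
Job 2: 22→36, due 35, tardiness 1
Sum = 0+0+0+1+1 = 2.

2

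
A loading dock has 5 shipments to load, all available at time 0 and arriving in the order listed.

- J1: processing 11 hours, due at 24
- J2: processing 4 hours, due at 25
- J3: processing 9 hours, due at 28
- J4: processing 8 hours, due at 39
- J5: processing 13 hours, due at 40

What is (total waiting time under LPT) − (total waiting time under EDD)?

LPT (decreasing processing time): J5 J1 J3 J4 J2.
J5: waits 0, runs 0→13
J1: waits 13, runs 13→24
J3: waits 24, runs 24→33
J4: waits 33, runs 33→41
J2: waits 41, runs 41→45
Sum = 0+13+24+33+41 = 111.
EDD (increasing due date): J1 J2 J3 J4 J5.
J1: waits 0, runs 0→11
J2: waits 11, runs 11→15
J3: waits 15, runs 15→24
J4: waits 24, runs 24→32
J5: waits 32, runs 32→45
Sum = 0+11+15+24+32 = 82.
Difference = 111 − 82 = 29.

29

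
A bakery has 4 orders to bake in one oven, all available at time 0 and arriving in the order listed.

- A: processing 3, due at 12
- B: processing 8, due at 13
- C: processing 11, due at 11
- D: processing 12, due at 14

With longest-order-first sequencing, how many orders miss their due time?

3

LPT (decreasing processing time): D C B A.
D: 0→12, due 14, tardiness 0
C: 12→23, due 11, tardiness 12
B: 23→31, due 13, tardiness 18
A: 31→34, due 12, tardiness 22
Late orders: 3.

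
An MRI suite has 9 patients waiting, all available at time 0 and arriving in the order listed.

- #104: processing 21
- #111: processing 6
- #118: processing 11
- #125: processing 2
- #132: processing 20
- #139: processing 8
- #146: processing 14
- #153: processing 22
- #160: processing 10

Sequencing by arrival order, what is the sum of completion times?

FIFO (arrival order): #104 #111 #118 #125 #132 #139 #146 #153 #160.
#104: 0→21
#111: 21→27
#118: 27→38
#125: 38→40
#132: 40→60
#139: 60→68
#146: 68→82
#153: 82→104
#160: 104→114
Sum = 21+27+38+40+60+68+82+104+114 = 554.

554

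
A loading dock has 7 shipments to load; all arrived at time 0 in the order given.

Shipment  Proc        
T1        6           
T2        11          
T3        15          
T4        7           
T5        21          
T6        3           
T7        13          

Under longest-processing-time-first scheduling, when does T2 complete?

LPT (decreasing processing time): T5 T3 T7 T2 T4 T1 T6.
T5: 0→21
T3: 21→36
T7: 36→49
T2: 49→60

60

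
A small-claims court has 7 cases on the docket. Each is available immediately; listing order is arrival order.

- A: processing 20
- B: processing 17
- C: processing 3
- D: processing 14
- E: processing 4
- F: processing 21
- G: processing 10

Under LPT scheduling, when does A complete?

LPT (decreasing processing time): F A B D G E C.
F: 0→21
A: 21→41

41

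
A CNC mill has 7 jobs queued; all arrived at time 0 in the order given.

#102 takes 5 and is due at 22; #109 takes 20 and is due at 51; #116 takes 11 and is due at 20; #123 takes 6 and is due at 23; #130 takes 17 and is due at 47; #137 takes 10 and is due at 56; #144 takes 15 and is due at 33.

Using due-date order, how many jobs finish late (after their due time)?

4

EDD (increasing due date): #116 #102 #123 #144 #130 #109 #137.
#116: 0→11, due 20, tardiness 0
#102: 11→16, due 22, tardiness 0
#123: 16→22, due 23, tardiness 0
#144: 22→37, due 33, tardiness 4
#130: 37→54, due 47, tardiness 7
#109: 54→74, due 51, tardiness 23
#137: 74→84, due 56, tardiness 28
Late jobs: 4.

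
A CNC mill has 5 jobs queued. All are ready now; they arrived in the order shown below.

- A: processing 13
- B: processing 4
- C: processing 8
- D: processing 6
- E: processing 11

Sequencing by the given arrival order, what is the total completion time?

128

FIFO (arrival order): A B C D E.
A: 0→13
B: 13→17
C: 17→25
D: 25→31
E: 31→42
Sum = 13+17+25+31+42 = 128.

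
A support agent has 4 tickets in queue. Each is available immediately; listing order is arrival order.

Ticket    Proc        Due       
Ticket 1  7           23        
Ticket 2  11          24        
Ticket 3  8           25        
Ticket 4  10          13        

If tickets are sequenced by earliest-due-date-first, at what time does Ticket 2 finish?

28

EDD (increasing due date): Ticket 4 Ticket 1 Ticket 2 Ticket 3.
Ticket 4: 0→10
Ticket 1: 10→17
Ticket 2: 17→28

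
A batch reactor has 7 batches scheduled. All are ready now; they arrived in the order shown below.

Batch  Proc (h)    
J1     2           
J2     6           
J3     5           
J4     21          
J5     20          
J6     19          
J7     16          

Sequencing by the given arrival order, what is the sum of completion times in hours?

FIFO (arrival order): J1 J2 J3 J4 J5 J6 J7.
J1: 0→2
J2: 2→8
J3: 8→13
J4: 13→34
J5: 34→54
J6: 54→73
J7: 73→89
Sum = 2+8+13+34+54+73+89 = 273.

273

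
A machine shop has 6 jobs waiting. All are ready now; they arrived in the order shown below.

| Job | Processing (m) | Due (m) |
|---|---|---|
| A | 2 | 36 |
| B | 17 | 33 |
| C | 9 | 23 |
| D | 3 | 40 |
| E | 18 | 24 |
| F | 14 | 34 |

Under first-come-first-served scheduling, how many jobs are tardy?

3

FIFO (arrival order): A B C D E F.
A: 0→2, due 36, tardiness 0
B: 2→19, due 33, tardiness 0
C: 19→28, due 23, tardiness 5
D: 28→31, due 40, tardiness 0
E: 31→49, due 24, tardiness 25
F: 49→63, due 34, tardiness 29
Late jobs: 3.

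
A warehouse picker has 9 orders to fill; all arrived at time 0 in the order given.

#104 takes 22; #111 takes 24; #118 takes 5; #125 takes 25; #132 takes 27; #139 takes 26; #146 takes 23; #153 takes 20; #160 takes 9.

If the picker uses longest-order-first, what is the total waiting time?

875

LPT (decreasing processing time): #132 #139 #125 #111 #146 #104 #153 #160 #118.
#132: waits 0, runs 0→27
#139: waits 27, runs 27→53
#125: waits 53, runs 53→78
#111: waits 78, runs 78→102
#146: waits 102, runs 102→125
#104: waits 125, runs 125→147
#153: waits 147, runs 147→167
#160: waits 167, runs 167→176
#118: waits 176, runs 176→181
Sum = 0+27+53+78+102+125+147+167+176 = 875.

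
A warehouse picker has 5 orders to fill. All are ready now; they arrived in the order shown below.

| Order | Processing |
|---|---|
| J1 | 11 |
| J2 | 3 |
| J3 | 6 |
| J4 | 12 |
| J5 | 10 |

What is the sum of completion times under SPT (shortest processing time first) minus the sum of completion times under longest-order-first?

SPT (increasing processing time): J2 J3 J5 J1 J4.
J2: 0→3
J3: 3→9
J5: 9→19
J1: 19→30
J4: 30→42
Sum = 3+9+19+30+42 = 103.
LPT (decreasing processing time): J4 J1 J5 J3 J2.
J4: 0→12
J1: 12→23
J5: 23→33
J3: 33→39
J2: 39→42
Sum = 12+23+33+39+42 = 149.
Difference = 103 − 149 = -46.

-46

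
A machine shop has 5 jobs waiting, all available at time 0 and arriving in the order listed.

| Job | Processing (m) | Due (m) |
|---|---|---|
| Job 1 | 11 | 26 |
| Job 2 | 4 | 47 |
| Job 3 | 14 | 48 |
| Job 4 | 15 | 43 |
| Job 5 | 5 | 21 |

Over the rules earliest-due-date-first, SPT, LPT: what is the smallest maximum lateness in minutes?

EDD (increasing due date): Job 5 Job 1 Job 4 Job 2 Job 3.
Job 5: 0→5, due 21, lateness -16
Job 1: 5→16, due 26, lateness -10
Job 4: 16→31, due 43, lateness -12
Job 2: 31→35, due 47, lateness -12
Job 3: 35→49, due 48, lateness 1
Maximum = 1.
SPT (increasing processing time): Job 2 Job 5 Job 1 Job 3 Job 4.
Job 2: 0→4, due 47, lateness -43
Job 5: 4→9, due 21, lateness -12
Job 1: 9→20, due 26, lateness -6
Job 3: 20→34, due 48, lateness -14
Job 4: 34→49, due 43, lateness 6
Maximum = 6.
LPT (decreasing processing time): Job 4 Job 3 Job 1 Job 5 Job 2.
Job 4: 0→15, due 43, lateness -28
Job 3: 15→29, due 48, lateness -19
Job 1: 29→40, due 26, lateness 14
Job 5: 40→45, due 21, lateness 24
Job 2: 45→49, due 47, lateness 2
Maximum = 24.
EDD 1, SPT 6, LPT 24 → minimum 1.

1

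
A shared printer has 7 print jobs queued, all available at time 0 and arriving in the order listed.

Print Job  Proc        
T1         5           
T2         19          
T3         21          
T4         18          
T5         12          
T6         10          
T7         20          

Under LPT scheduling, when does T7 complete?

41

LPT (decreasing processing time): T3 T7 T2 T4 T5 T6 T1.
T3: 0→21
T7: 21→41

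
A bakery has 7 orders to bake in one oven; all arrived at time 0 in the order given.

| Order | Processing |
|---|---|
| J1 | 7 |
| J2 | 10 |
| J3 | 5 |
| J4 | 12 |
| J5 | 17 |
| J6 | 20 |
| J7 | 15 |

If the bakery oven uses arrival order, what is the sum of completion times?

288

FIFO (arrival order): J1 J2 J3 J4 J5 J6 J7.
J1: 0→7
J2: 7→17
J3: 17→22
J4: 22→34
J5: 34→51
J6: 51→71
J7: 71→86
Sum = 7+17+22+34+51+71+86 = 288.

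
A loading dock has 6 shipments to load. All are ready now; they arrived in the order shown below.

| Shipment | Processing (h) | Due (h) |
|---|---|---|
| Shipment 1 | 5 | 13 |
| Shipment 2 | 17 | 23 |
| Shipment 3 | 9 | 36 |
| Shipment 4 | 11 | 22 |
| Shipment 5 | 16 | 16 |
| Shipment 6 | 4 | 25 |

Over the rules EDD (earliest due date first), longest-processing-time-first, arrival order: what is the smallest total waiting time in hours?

158

EDD (increasing due date): Shipment 1 Shipment 5 Shipment 4 Shipment 2 Shipment 6 Shipment 3.
Shipment 1: waits 0, runs 0→5
Shipment 5: waits 5, runs 5→21
Shipment 4: waits 21, runs 21→32
Shipment 2: waits 32, runs 32→49
Shipment 6: waits 49, runs 49→53
Shipment 3: waits 53, runs 53→62
Sum = 0+5+21+32+49+53 = 160.
LPT (decreasing processing time): Shipment 2 Shipment 5 Shipment 4 Shipment 3 Shipment 1 Shipment 6.
Shipment 2: waits 0, runs 0→17
Shipment 5: waits 17, runs 17→33
Shipment 4: waits 33, runs 33→44
Shipment 3: waits 44, runs 44→53
Shipment 1: waits 53, runs 53→58
Shipment 6: waits 58, runs 58→62
Sum = 0+17+33+44+53+58 = 205.
FIFO (arrival order): Shipment 1 Shipment 2 Shipment 3 Shipment 4 Shipment 5 Shipment 6.
Shipment 1: waits 0, runs 0→5
Shipment 2: waits 5, runs 5→22
Shipment 3: waits 22, runs 22→31
Shipment 4: waits 31, runs 31→42
Shipment 5: waits 42, runs 42→58
Shipment 6: waits 58, runs 58→62
Sum = 0+5+22+31+42+58 = 158.
EDD 160, LPT 205, FIFO 158 → minimum 158.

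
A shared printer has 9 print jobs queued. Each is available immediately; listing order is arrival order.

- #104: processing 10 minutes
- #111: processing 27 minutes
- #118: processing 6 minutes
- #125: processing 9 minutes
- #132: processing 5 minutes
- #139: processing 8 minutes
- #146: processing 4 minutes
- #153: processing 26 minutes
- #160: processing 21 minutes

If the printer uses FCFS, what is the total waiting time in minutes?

FIFO (arrival order): #104 #111 #118 #125 #132 #139 #146 #153 #160.
#104: waits 0, runs 0→10
#111: waits 10, runs 10→37
#118: waits 37, runs 37→43
#125: waits 43, runs 43→52
#132: waits 52, runs 52→57
#139: waits 57, runs 57→65
#146: waits 65, runs 65→69
#153: waits 69, runs 69→95
#160: waits 95, runs 95→116
Sum = 0+10+37+43+52+57+65+69+95 = 428.

428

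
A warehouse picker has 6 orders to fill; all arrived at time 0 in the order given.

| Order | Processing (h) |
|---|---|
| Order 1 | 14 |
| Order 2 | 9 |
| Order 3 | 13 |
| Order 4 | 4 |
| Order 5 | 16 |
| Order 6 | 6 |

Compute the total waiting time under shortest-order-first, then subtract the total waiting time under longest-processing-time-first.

SPT (increasing processing time): Order 4 Order 6 Order 2 Order 3 Order 1 Order 5.
Order 4: waits 0, runs 0→4
Order 6: waits 4, runs 4→10
Order 2: waits 10, runs 10→19
Order 3: waits 19, runs 19→32
Order 1: waits 32, runs 32→46
Order 5: waits 46, runs 46→62
Sum = 0+4+10+19+32+46 = 111.
LPT (decreasing processing time): Order 5 Order 1 Order 3 Order 2 Order 6 Order 4.
Order 5: waits 0, runs 0→16
Order 1: waits 16, runs 16→30
Order 3: waits 30, runs 30→43
Order 2: waits 43, runs 43→52
Order 6: waits 52, runs 52→58
Order 4: waits 58, runs 58→62
Sum = 0+16+30+43+52+58 = 199.
Difference = 111 − 199 = -88.

-88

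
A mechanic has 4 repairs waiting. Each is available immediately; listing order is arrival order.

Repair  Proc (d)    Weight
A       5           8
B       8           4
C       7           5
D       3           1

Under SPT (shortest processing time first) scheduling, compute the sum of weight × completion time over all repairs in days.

SPT (increasing processing time): D A C B.
D: finishes 3, weight 1, w·C = 3
A: finishes 8, weight 8, w·C = 64
C: finishes 15, weight 5, w·C = 75
B: finishes 23, weight 4, w·C = 92
Sum = 3+64+75+92 = 234.

234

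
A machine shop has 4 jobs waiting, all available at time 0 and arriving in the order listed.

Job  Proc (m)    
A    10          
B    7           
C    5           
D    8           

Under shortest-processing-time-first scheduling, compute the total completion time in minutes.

67

SPT (increasing processing time): C B D A.
C: 0→5
B: 5→12
D: 12→20
A: 20→30
Sum = 5+12+20+30 = 67.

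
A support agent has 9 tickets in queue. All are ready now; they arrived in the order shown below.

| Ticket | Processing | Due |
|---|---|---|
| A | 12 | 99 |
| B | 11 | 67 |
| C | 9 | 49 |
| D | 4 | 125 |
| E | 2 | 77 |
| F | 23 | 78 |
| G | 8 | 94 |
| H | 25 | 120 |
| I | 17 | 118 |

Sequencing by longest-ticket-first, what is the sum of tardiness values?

114

LPT (decreasing processing time): H F I A B C G D E.
H: 0→25, due 120, tardiness 0
F: 25→48, due 78, tardiness 0
I: 48→65, due 118, tardiness 0
A: 65→77, due 99, tardiness 0
B: 77→88, due 67, tardiness 21
C: 88→97, due 49, tardiness 48
G: 97→105, due 94, tardiness 11
D: 105→109, due 125, tardiness 0
E: 109→111, due 77, tardiness 34
Sum = 0+0+0+0+21+48+11+0+34 = 114.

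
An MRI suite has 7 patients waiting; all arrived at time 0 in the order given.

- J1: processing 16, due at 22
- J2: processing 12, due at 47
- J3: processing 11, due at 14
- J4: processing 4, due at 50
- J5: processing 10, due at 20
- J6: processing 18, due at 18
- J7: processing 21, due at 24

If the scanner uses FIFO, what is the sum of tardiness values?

FIFO (arrival order): J1 J2 J3 J4 J5 J6 J7.
J1: 0→16, due 22, tardiness 0
J2: 16→28, due 47, tardiness 0
J3: 28→39, due 14, tardiness 25
J4: 39→43, due 50, tardiness 0
J5: 43→53, due 20, tardiness 33
J6: 53→71, due 18, tardiness 53
J7: 71→92, due 24, tardiness 68
Sum = 0+0+25+0+33+53+68 = 179.

179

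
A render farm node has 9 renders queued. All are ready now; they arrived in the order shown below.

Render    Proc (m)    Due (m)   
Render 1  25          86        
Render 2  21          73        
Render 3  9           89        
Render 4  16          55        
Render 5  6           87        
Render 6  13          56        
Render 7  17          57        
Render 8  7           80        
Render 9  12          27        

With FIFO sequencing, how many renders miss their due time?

5

FIFO (arrival order): Render 1 Render 2 Render 3 Render 4 Render 5 Render 6 Render 7 Render 8 Render 9.
Render 1: 0→25, due 86, tardiness 0
Render 2: 25→46, due 73, tardiness 0
Render 3: 46→55, due 89, tardiness 0
Render 4: 55→71, due 55, tardiness 16
Render 5: 71→77, due 87, tardiness 0
Render 6: 77→90, due 56, tardiness 34
Render 7: 90→107, due 57, tardiness 50
Render 8: 107→114, due 80, tardiness 34
Render 9: 114→126, due 27, tardiness 99
Late renders: 5.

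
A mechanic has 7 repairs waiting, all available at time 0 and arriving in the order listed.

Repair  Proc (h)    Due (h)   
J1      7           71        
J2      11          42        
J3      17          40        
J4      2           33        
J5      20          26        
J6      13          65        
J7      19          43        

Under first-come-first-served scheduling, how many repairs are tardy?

FIFO (arrival order): J1 J2 J3 J4 J5 J6 J7.
J1: 0→7, due 71, tardiness 0
J2: 7→18, due 42, tardiness 0
J3: 18→35, due 40, tardiness 0
J4: 35→37, due 33, tardiness 4
J5: 37→57, due 26, tardiness 31
J6: 57→70, due 65, tardiness 5
J7: 70→89, due 43, tardiness 46
Late repairs: 4.

4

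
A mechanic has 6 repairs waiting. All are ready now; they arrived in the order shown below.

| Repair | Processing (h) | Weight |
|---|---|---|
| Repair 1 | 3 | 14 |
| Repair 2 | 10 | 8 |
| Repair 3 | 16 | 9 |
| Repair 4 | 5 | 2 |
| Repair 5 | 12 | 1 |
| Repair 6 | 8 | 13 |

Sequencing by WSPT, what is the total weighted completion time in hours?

824

WSPT (decreasing weight/processing-time ratio): Repair 1 Repair 6 Repair 2 Repair 3 Repair 4 Repair 5.
Repair 1: finishes 3, weight 14, w·C = 42
Repair 6: finishes 11, weight 13, w·C = 143
Repair 2: finishes 21, weight 8, w·C = 168
Repair 3: finishes 37, weight 9, w·C = 333
Repair 4: finishes 42, weight 2, w·C = 84
Repair 5: finishes 54, weight 1, w·C = 54
Sum = 42+143+168+333+84+54 = 824.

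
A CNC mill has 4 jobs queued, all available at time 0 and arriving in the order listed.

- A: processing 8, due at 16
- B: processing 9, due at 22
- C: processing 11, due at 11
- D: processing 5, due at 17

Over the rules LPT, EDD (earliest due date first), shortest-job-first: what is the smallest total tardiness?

21

LPT (decreasing processing time): C B A D.
C: 0→11, due 11, tardiness 0
B: 11→20, due 22, tardiness 0
A: 20→28, due 16, tardiness 12
D: 28→33, due 17, tardiness 16
Sum = 0+0+12+16 = 28.
EDD (increasing due date): C A D B.
C: 0→11, due 11, tardiness 0
A: 11→19, due 16, tardiness 3
D: 19→24, due 17, tardiness 7
B: 24→33, due 22, tardiness 11
Sum = 0+3+7+11 = 21.
SPT (increasing processing time): D A B C.
D: 0→5, due 17, tardiness 0
A: 5→13, due 16, tardiness 0
B: 13→22, due 22, tardiness 0
C: 22→33, due 11, tardiness 22
Sum = 0+0+0+22 = 22.
LPT 28, EDD 21, SPT 22 → minimum 21.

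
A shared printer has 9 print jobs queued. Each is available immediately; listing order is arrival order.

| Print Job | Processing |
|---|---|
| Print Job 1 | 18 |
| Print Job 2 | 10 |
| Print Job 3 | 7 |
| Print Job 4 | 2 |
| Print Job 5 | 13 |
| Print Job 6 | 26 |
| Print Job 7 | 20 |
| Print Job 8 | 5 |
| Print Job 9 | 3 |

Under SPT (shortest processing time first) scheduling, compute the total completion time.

341

SPT (increasing processing time): Print Job 4 Print Job 9 Print Job 8 Print Job 3 Print Job 2 Print Job 5 Print Job 1 Print Job 7 Print Job 6.
Print Job 4: 0→2
Print Job 9: 2→5
Print Job 8: 5→10
Print Job 3: 10→17
Print Job 2: 17→27
Print Job 5: 27→40
Print Job 1: 40→58
Print Job 7: 58→78
Print Job 6: 78→104
Sum = 2+5+10+17+27+40+58+78+104 = 341.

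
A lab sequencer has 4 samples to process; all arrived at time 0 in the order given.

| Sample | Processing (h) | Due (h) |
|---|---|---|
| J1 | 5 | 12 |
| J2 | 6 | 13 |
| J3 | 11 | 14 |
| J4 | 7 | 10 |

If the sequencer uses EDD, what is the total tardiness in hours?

EDD (increasing due date): J4 J1 J2 J3.
J4: 0→7, due 10, tardiness 0
J1: 7→12, due 12, tardiness 0
J2: 12→18, due 13, tardiness 5
J3: 18→29, due 14, tardiness 15
Sum = 0+0+5+15 = 20.

20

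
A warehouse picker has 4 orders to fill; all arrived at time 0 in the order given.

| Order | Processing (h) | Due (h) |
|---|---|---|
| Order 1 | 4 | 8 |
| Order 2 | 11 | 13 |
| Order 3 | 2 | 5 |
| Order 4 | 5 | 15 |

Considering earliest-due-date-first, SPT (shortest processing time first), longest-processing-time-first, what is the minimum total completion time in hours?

EDD (increasing due date): Order 3 Order 1 Order 2 Order 4.
Order 3: 0→2
Order 1: 2→6
Order 2: 6→17
Order 4: 17→22
Sum = 2+6+17+22 = 47.
SPT (increasing processing time): Order 3 Order 1 Order 4 Order 2.
Order 3: 0→2
Order 1: 2→6
Order 4: 6→11
Order 2: 11→22
Sum = 2+6+11+22 = 41.
LPT (decreasing processing time): Order 2 Order 4 Order 1 Order 3.
Order 2: 0→11
Order 4: 11→16
Order 1: 16→20
Order 3: 20→22
Sum = 11+16+20+22 = 69.
EDD 47, SPT 41, LPT 69 → minimum 41.

41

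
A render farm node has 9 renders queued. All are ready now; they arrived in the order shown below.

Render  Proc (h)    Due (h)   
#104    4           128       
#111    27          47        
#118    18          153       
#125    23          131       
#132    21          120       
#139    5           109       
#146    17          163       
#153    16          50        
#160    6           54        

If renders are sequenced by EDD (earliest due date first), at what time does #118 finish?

EDD (increasing due date): #111 #153 #160 #139 #132 #104 #125 #118 #146.
#111: 0→27
#153: 27→43
#160: 43→49
#139: 49→54
#132: 54→75
#104: 75→79
#125: 79→102
#118: 102→120

120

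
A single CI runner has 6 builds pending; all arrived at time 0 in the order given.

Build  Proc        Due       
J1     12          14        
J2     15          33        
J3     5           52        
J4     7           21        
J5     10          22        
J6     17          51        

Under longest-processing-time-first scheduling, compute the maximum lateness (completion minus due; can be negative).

LPT (decreasing processing time): J6 J2 J1 J5 J4 J3.
J6: 0→17, due 51, lateness -34
J2: 17→32, due 33, lateness -1
J1: 32→44, due 14, lateness 30
J5: 44→54, due 22, lateness 32
J4: 54→61, due 21, lateness 40
J3: 61→66, due 52, lateness 14
Maximum = 40.

40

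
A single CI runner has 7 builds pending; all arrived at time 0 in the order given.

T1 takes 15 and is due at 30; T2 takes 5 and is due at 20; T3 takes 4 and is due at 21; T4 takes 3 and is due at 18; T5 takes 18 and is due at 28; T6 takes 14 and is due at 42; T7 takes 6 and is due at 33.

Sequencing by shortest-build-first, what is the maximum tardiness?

37

SPT (increasing processing time): T4 T3 T2 T7 T6 T1 T5.
T4: 0→3, due 18, tardiness 0
T3: 3→7, due 21, tardiness 0
T2: 7→12, due 20, tardiness 0
T7: 12→18, due 33, tardiness 0
T6: 18→32, due 42, tardiness 0
T1: 32→47, due 30, tardiness 17
T5: 47→65, due 28, tardiness 37
Maximum = 37.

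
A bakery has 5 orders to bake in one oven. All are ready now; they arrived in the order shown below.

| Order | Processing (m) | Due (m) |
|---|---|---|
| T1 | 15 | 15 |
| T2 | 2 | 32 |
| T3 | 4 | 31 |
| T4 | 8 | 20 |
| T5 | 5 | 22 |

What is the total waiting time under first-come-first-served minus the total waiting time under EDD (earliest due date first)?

FIFO (arrival order): T1 T2 T3 T4 T5.
T1: waits 0, runs 0→15
T2: waits 15, runs 15→17
T3: waits 17, runs 17→21
T4: waits 21, runs 21→29
T5: waits 29, runs 29→34
Sum = 0+15+17+21+29 = 82.
EDD (increasing due date): T1 T4 T5 T3 T2.
T1: waits 0, runs 0→15
T4: waits 15, runs 15→23
T5: waits 23, runs 23→28
T3: waits 28, runs 28→32
T2: waits 32, runs 32→34
Sum = 0+15+23+28+32 = 98.
Difference = 82 − 98 = -16.

-16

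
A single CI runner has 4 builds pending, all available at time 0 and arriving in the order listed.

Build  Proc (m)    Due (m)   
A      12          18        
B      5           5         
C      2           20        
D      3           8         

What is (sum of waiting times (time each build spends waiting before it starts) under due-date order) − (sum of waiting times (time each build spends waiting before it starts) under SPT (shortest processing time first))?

16

EDD (increasing due date): B D A C.
B: waits 0, runs 0→5
D: waits 5, runs 5→8
A: waits 8, runs 8→20
C: waits 20, runs 20→22
Sum = 0+5+8+20 = 33.
SPT (increasing processing time): C D B A.
C: waits 0, runs 0→2
D: waits 2, runs 2→5
B: waits 5, runs 5→10
A: waits 10, runs 10→22
Sum = 0+2+5+10 = 17.
Difference = 33 − 17 = 16.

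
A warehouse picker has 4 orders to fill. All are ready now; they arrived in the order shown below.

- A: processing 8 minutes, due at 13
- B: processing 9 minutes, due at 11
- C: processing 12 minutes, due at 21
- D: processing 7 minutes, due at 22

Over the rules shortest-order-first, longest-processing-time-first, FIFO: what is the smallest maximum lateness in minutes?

SPT (increasing processing time): D A B C.
D: 0→7, due 22, lateness -15
A: 7→15, due 13, lateness 2
B: 15→24, due 11, lateness 13
C: 24→36, due 21, lateness 15
Maximum = 15.
LPT (decreasing processing time): C B A D.
C: 0→12, due 21, lateness -9
B: 12→21, due 11, lateness 10
A: 21→29, due 13, lateness 16
D: 29→36, due 22, lateness 14
Maximum = 16.
FIFO (arrival order): A B C D.
A: 0→8, due 13, lateness -5
B: 8→17, due 11, lateness 6
C: 17→29, due 21, lateness 8
D: 29→36, due 22, lateness 14
Maximum = 14.
SPT 15, LPT 16, FIFO 14 → minimum 14.

14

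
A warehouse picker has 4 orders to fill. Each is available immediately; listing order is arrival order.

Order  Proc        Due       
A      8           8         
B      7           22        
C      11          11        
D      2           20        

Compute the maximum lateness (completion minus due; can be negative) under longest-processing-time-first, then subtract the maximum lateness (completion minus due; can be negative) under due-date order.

LPT (decreasing processing time): C A B D.
C: 0→11, due 11, lateness 0
A: 11→19, due 8, lateness 11
B: 19→26, due 22, lateness 4
D: 26→28, due 20, lateness 8
Maximum = 11.
EDD (increasing due date): A C D B.
A: 0→8, due 8, lateness 0
C: 8→19, due 11, lateness 8
D: 19→21, due 20, lateness 1
B: 21→28, due 22, lateness 6
Maximum = 8.
Difference = 11 − 8 = 3.

3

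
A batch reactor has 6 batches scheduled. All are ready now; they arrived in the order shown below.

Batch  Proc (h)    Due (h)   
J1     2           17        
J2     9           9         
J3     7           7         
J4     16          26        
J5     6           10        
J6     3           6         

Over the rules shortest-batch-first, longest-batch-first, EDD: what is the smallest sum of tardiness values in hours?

47

SPT (increasing processing time): J1 J6 J5 J3 J2 J4.
J1: 0→2, due 17, tardiness 0
J6: 2→5, due 6, tardiness 0
J5: 5→11, due 10, tardiness 1
J3: 11→18, due 7, tardiness 11
J2: 18→27, due 9, tardiness 18
J4: 27→43, due 26, tardiness 17
Sum = 0+0+1+11+18+17 = 47.
LPT (decreasing processing time): J4 J2 J3 J5 J6 J1.
J4: 0→16, due 26, tardiness 0
J2: 16→25, due 9, tardiness 16
J3: 25→32, due 7, tardiness 25
J5: 32→38, due 10, tardiness 28
J6: 38→41, due 6, tardiness 35
J1: 41→43, due 17, tardiness 26
Sum = 0+16+25+28+35+26 = 130.
EDD (increasing due date): J6 J3 J2 J5 J1 J4.
J6: 0→3, due 6, tardiness 0
J3: 3→10, due 7, tardiness 3
J2: 10→19, due 9, tardiness 10
J5: 19→25, due 10, tardiness 15
J1: 25→27, due 17, tardiness 10
J4: 27→43, due 26, tardiness 17
Sum = 0+3+10+15+10+17 = 55.
SPT 47, LPT 130, EDD 55 → minimum 47.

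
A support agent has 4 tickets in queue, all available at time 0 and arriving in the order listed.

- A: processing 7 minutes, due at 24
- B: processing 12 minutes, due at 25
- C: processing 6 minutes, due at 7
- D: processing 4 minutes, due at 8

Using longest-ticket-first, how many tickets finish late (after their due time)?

LPT (decreasing processing time): B A C D.
B: 0→12, due 25, tardiness 0
A: 12→19, due 24, tardiness 0
C: 19→25, due 7, tardiness 18
D: 25→29, due 8, tardiness 21
Late tickets: 2.

2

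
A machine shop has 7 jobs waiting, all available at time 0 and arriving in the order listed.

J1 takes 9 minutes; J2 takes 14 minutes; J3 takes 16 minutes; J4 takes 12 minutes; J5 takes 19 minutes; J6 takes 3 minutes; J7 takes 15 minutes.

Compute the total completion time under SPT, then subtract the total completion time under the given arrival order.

-66

SPT (increasing processing time): J6 J1 J4 J2 J7 J3 J5.
J6: 0→3
J1: 3→12
J4: 12→24
J2: 24→38
J7: 38→53
J3: 53→69
J5: 69→88
Sum = 3+12+24+38+53+69+88 = 287.
FIFO (arrival order): J1 J2 J3 J4 J5 J6 J7.
J1: 0→9
J2: 9→23
J3: 23→39
J4: 39→51
J5: 51→70
J6: 70→73
J7: 73→88
Sum = 9+23+39+51+70+73+88 = 353.
Difference = 287 − 353 = -66.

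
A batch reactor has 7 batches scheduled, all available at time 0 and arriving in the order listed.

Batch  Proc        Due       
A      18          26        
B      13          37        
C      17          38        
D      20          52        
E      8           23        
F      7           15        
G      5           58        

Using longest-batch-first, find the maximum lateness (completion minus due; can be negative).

LPT (decreasing processing time): D A C B E F G.
D: 0→20, due 52, lateness -32
A: 20→38, due 26, lateness 12
C: 38→55, due 38, lateness 17
B: 55→68, due 37, lateness 31
E: 68→76, due 23, lateness 53
F: 76→83, due 15, lateness 68
G: 83→88, due 58, lateness 30
Maximum = 68.

68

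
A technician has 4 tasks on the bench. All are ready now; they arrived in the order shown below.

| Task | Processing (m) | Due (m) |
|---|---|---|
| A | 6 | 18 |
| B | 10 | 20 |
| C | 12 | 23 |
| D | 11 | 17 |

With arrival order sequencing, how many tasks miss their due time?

FIFO (arrival order): A B C D.
A: 0→6, due 18, tardiness 0
B: 6→16, due 20, tardiness 0
C: 16→28, due 23, tardiness 5
D: 28→39, due 17, tardiness 22
Late tasks: 2.

2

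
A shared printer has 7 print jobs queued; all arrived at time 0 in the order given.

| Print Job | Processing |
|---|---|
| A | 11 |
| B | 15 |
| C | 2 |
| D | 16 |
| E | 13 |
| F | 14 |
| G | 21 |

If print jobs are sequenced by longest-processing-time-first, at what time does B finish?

52

LPT (decreasing processing time): G D B F E A C.
G: 0→21
D: 21→37
B: 37→52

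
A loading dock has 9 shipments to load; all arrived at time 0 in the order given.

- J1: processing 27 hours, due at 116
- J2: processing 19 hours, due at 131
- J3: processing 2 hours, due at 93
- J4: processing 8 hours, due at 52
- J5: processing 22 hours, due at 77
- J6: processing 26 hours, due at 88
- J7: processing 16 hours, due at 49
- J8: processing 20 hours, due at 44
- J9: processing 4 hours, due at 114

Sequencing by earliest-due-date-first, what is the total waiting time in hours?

575

EDD (increasing due date): J8 J7 J4 J5 J6 J3 J9 J1 J2.
J8: waits 0, runs 0→20
J7: waits 20, runs 20→36
J4: waits 36, runs 36→44
J5: waits 44, runs 44→66
J6: waits 66, runs 66→92
J3: waits 92, runs 92→94
J9: waits 94, runs 94→98
J1: waits 98, runs 98→125
J2: waits 125, runs 125→144
Sum = 0+20+36+44+66+92+94+98+125 = 575.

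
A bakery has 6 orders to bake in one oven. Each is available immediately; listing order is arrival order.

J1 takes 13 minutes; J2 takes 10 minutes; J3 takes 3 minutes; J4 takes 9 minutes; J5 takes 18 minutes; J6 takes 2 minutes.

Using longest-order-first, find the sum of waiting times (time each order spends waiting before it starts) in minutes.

LPT (decreasing processing time): J5 J1 J2 J4 J3 J6.
J5: waits 0, runs 0→18
J1: waits 18, runs 18→31
J2: waits 31, runs 31→41
J4: waits 41, runs 41→50
J3: waits 50, runs 50→53
J6: waits 53, runs 53→55
Sum = 0+18+31+41+50+53 = 193.

193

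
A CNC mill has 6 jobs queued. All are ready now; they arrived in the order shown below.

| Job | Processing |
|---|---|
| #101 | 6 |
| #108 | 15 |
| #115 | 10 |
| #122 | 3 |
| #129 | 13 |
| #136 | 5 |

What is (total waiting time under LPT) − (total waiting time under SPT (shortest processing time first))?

LPT (decreasing processing time): #108 #129 #115 #101 #136 #122.
#108: waits 0, runs 0→15
#129: waits 15, runs 15→28
#115: waits 28, runs 28→38
#101: waits 38, runs 38→44
#136: waits 44, runs 44→49
#122: waits 49, runs 49→52
Sum = 0+15+28+38+44+49 = 174.
SPT (increasing processing time): #122 #136 #101 #115 #129 #108.
#122: waits 0, runs 0→3
#136: waits 3, runs 3→8
#101: waits 8, runs 8→14
#115: waits 14, runs 14→24
#129: waits 24, runs 24→37
#108: waits 37, runs 37→52
Sum = 0+3+8+14+24+37 = 86.
Difference = 174 − 86 = 88.

88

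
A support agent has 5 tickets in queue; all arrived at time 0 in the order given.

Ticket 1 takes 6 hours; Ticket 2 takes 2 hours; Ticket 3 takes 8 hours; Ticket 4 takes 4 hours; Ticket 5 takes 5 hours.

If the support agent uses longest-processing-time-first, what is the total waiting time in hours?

64

LPT (decreasing processing time): Ticket 3 Ticket 1 Ticket 5 Ticket 4 Ticket 2.
Ticket 3: waits 0, runs 0→8
Ticket 1: waits 8, runs 8→14
Ticket 5: waits 14, runs 14→19
Ticket 4: waits 19, runs 19→23
Ticket 2: waits 23, runs 23→25
Sum = 0+8+14+19+23 = 64.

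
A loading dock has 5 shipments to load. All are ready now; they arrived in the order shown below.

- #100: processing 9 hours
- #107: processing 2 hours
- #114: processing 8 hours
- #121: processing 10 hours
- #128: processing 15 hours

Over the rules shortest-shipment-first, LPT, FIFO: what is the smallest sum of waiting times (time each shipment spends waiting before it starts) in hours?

SPT (increasing processing time): #107 #114 #100 #121 #128.
#107: waits 0, runs 0→2
#114: waits 2, runs 2→10
#100: waits 10, runs 10→19
#121: waits 19, runs 19→29
#128: waits 29, runs 29→44
Sum = 0+2+10+19+29 = 60.
LPT (decreasing processing time): #128 #121 #100 #114 #107.
#128: waits 0, runs 0→15
#121: waits 15, runs 15→25
#100: waits 25, runs 25→34
#114: waits 34, runs 34→42
#107: waits 42, runs 42→44
Sum = 0+15+25+34+42 = 116.
FIFO (arrival order): #100 #107 #114 #121 #128.
#100: waits 0, runs 0→9
#107: waits 9, runs 9→11
#114: waits 11, runs 11→19
#121: waits 19, runs 19→29
#128: waits 29, runs 29→44
Sum = 0+9+11+19+29 = 68.
SPT 60, LPT 116, FIFO 68 → minimum 60.

60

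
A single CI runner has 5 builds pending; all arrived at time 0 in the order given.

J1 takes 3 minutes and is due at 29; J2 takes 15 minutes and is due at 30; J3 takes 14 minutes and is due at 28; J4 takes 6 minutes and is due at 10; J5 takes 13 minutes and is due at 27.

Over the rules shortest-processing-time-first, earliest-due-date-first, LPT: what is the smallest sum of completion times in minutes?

121

SPT (increasing processing time): J1 J4 J5 J3 J2.
J1: 0→3
J4: 3→9
J5: 9→22
J3: 22→36
J2: 36→51
Sum = 3+9+22+36+51 = 121.
EDD (increasing due date): J4 J5 J3 J1 J2.
J4: 0→6
J5: 6→19
J3: 19→33
J1: 33→36
J2: 36→51
Sum = 6+19+33+36+51 = 145.
LPT (decreasing processing time): J2 J3 J5 J4 J1.
J2: 0→15
J3: 15→29
J5: 29→42
J4: 42→48
J1: 48→51
Sum = 15+29+42+48+51 = 185.
SPT 121, EDD 145, LPT 185 → minimum 121.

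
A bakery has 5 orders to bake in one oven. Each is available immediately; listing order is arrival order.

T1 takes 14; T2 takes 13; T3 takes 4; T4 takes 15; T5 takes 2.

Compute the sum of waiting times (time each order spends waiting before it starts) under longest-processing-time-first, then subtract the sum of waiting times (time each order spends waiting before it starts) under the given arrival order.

14

LPT (decreasing processing time): T4 T1 T2 T3 T5.
T4: waits 0, runs 0→15
T1: waits 15, runs 15→29
T2: waits 29, runs 29→42
T3: waits 42, runs 42→46
T5: waits 46, runs 46→48
Sum = 0+15+29+42+46 = 132.
FIFO (arrival order): T1 T2 T3 T4 T5.
T1: waits 0, runs 0→14
T2: waits 14, runs 14→27
T3: waits 27, runs 27→31
T4: waits 31, runs 31→46
T5: waits 46, runs 46→48
Sum = 0+14+27+31+46 = 118.
Difference = 132 − 118 = 14.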